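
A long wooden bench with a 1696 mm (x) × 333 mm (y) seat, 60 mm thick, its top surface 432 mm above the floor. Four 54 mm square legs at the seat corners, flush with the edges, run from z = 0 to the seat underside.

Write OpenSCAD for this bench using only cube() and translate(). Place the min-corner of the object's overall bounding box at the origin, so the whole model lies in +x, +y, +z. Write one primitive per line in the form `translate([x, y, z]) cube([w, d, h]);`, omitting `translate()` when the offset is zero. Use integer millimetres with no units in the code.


translate([0, 0, 372]) cube([1696, 333, 60]);
cube([54, 54, 372]);
translate([0, 279, 0]) cube([54, 54, 372]);
translate([1642, 0, 0]) cube([54, 54, 372]);
translate([1642, 279, 0]) cube([54, 54, 372]);


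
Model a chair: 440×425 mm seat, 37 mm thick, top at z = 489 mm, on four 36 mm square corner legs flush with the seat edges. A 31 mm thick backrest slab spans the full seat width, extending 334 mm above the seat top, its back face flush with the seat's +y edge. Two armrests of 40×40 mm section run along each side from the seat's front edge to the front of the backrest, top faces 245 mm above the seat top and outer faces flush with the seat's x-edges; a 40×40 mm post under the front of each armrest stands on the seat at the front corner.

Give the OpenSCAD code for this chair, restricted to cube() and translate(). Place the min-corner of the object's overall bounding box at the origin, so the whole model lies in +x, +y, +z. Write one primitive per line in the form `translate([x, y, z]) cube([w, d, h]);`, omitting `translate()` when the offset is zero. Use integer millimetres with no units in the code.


// leg_h = 489 - 37 = 452
// arm post h = 245 - 40 = 205
translate([0, 0, 452]) cube([440, 425, 37]);
cube([36, 36, 452]);
translate([404, 0, 0]) cube([36, 36, 452]);
translate([0, 389, 0]) cube([36, 36, 452]);
translate([404, 389, 0]) cube([36, 36, 452]);
translate([0, 394, 489]) cube([440, 31, 334]);
translate([0, 0, 694]) cube([40, 394, 40]);
translate([400, 0, 694]) cube([40, 394, 40]);
translate([0, 0, 489]) cube([40, 40, 205]);
translate([400, 0, 489]) cube([40, 40, 205]);


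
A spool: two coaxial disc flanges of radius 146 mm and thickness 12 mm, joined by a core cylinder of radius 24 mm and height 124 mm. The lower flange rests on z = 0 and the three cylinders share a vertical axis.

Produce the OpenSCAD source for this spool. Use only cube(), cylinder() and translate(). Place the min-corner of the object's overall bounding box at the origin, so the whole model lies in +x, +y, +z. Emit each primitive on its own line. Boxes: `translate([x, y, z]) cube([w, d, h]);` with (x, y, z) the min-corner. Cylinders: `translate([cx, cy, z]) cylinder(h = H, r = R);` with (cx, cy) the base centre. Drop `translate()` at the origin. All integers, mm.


translate([146, 146, 0]) cylinder(h = 12, r = 146);
translate([146, 146, 12]) cylinder(h = 124, r = 24);
translate([146, 146, 136]) cylinder(h = 12, r = 146);


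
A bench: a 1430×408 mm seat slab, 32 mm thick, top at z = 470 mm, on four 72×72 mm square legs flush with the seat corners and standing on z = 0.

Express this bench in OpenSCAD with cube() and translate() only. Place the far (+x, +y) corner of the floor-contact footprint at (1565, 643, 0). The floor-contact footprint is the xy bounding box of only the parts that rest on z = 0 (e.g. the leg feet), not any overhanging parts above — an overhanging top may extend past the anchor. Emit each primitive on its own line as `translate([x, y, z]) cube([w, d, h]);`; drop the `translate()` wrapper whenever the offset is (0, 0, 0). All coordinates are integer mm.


// leg_h = 470 − 32 = 438
translate([135, 235, 438]) cube([1430, 408, 32]);
translate([135, 235, 0]) cube([72, 72, 438]);
translate([135, 571, 0]) cube([72, 72, 438]);
translate([1493, 235, 0]) cube([72, 72, 438]);
translate([1493, 571, 0]) cube([72, 72, 438]);


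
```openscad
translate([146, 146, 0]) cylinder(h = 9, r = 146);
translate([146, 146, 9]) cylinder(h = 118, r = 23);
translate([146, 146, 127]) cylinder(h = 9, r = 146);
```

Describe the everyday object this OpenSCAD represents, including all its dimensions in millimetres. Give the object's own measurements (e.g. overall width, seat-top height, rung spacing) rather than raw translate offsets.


A spool: two coaxial disc flanges of radius 146 mm and thickness 9 mm, joined by a core cylinder of radius 23 mm and height 118 mm. The lower flange rests on z = 0 and the three cylinders share a vertical axis.


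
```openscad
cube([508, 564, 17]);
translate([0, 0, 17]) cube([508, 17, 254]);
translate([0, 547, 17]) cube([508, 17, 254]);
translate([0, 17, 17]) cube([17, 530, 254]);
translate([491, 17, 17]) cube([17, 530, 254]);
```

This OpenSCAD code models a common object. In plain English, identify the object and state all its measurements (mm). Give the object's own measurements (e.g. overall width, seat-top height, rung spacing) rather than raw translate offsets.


An open-topped rectangular box: outside dimensions 508×564×271 mm, with a uniform wall and base thickness of 17 mm. The base is a full 508×564 slab on the floor; four walls sit on top of the base. The front and back walls (the −y and +y sides) span the full width; the two side walls fit between them.


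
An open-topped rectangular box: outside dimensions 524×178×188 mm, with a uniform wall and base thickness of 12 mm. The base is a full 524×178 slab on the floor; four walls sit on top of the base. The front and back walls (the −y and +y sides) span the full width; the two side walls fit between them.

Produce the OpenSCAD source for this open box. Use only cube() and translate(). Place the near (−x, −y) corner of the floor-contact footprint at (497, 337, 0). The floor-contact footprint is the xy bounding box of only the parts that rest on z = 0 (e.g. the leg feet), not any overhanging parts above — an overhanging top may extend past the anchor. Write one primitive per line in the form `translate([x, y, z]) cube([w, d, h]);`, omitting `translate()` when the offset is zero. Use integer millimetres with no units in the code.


translate([497, 337, 0]) cube([524, 178, 12]);
translate([497, 337, 12]) cube([524, 12, 176]);
translate([497, 503, 12]) cube([524, 12, 176]);
translate([497, 349, 12]) cube([12, 154, 176]);
translate([1009, 349, 12]) cube([12, 154, 176]);


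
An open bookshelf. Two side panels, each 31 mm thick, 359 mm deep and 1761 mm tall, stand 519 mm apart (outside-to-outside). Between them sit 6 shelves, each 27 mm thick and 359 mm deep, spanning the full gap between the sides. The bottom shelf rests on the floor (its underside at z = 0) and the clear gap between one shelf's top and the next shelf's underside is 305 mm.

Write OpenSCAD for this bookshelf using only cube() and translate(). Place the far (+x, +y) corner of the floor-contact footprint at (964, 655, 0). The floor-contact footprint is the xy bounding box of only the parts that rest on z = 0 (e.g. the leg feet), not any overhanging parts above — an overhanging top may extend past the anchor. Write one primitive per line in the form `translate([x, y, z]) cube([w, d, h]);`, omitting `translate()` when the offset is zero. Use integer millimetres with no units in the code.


translate([445, 296, 0]) cube([31, 359, 1761]);
translate([933, 296, 0]) cube([31, 359, 1761]);
translate([476, 296, 0]) cube([457, 359, 27]);
translate([476, 296, 332]) cube([457, 359, 27]);
translate([476, 296, 664]) cube([457, 359, 27]);
translate([476, 296, 996]) cube([457, 359, 27]);
translate([476, 296, 1328]) cube([457, 359, 27]);
translate([476, 296, 1660]) cube([457, 359, 27]);


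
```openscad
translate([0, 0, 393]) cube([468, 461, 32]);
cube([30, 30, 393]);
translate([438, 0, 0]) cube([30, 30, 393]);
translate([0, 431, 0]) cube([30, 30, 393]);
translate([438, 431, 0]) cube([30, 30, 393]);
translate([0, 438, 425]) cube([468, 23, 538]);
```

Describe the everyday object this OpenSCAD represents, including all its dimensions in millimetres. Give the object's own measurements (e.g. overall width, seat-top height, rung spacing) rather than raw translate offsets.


A chair. The seat is a 468×461×32 mm slab with its top at z = 425 mm, on four 30×30 mm corner legs (flush with the seat edges, standing on z = 0). A flat backrest 23 mm thick, 538 mm tall, spans the full seat width and rises from the seat top along its +y edge, rear face flush with the rear of the seat.


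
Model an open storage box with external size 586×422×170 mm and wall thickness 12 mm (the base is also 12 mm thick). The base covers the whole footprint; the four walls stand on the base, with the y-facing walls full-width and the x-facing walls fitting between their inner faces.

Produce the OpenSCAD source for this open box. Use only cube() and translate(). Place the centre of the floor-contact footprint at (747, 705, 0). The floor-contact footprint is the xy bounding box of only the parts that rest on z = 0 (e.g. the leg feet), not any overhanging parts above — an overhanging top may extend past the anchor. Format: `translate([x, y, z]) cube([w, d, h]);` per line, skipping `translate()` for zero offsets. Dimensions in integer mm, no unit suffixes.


translate([454, 494, 0]) cube([586, 422, 12]);
translate([454, 494, 12]) cube([586, 12, 158]);
translate([454, 904, 12]) cube([586, 12, 158]);
translate([454, 506, 12]) cube([12, 398, 158]);
translate([1028, 506, 12]) cube([12, 398, 158]);


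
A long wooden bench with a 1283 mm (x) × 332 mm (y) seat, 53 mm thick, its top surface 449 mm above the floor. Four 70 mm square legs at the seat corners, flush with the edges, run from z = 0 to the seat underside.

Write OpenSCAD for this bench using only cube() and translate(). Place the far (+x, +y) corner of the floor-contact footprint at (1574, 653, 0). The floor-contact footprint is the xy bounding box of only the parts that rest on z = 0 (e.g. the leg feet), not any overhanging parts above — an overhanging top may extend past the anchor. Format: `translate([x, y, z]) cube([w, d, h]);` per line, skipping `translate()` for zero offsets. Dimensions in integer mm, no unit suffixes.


translate([291, 321, 396]) cube([1283, 332, 53]);
translate([291, 321, 0]) cube([70, 70, 396]);
translate([291, 583, 0]) cube([70, 70, 396]);
translate([1504, 321, 0]) cube([70, 70, 396]);
translate([1504, 583, 0]) cube([70, 70, 396]);


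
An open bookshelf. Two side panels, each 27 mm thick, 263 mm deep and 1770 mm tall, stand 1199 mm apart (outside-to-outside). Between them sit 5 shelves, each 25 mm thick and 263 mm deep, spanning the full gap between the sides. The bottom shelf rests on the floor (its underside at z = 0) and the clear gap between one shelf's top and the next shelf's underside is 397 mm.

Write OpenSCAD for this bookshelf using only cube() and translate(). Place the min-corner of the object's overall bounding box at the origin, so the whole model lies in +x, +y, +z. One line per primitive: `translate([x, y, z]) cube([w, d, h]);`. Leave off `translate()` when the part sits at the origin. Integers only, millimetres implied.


cube([27, 263, 1770]);
translate([1172, 0, 0]) cube([27, 263, 1770]);
translate([27, 0, 0]) cube([1145, 263, 25]);
translate([27, 0, 422]) cube([1145, 263, 25]);
translate([27, 0, 844]) cube([1145, 263, 25]);
translate([27, 0, 1266]) cube([1145, 263, 25]);
translate([27, 0, 1688]) cube([1145, 263, 25]);


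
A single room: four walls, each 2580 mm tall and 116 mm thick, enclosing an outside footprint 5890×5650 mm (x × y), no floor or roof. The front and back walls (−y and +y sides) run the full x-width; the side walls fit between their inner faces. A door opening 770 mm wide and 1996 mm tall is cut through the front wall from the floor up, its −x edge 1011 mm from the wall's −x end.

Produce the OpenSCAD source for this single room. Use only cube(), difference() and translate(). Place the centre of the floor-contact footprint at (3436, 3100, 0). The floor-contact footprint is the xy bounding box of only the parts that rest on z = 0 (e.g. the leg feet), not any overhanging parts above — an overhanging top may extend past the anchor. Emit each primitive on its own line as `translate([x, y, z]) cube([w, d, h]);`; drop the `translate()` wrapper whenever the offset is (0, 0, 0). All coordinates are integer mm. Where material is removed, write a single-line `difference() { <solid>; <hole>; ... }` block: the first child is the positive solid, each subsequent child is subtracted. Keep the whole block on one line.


difference() { translate([491, 275, 0]) cube([5890, 116, 2580]); translate([1502, 275, 0]) cube([770, 116, 1996]); }
translate([491, 5809, 0]) cube([5890, 116, 2580]);
translate([491, 391, 0]) cube([116, 5418, 2580]);
translate([6265, 391, 0]) cube([116, 5418, 2580]);


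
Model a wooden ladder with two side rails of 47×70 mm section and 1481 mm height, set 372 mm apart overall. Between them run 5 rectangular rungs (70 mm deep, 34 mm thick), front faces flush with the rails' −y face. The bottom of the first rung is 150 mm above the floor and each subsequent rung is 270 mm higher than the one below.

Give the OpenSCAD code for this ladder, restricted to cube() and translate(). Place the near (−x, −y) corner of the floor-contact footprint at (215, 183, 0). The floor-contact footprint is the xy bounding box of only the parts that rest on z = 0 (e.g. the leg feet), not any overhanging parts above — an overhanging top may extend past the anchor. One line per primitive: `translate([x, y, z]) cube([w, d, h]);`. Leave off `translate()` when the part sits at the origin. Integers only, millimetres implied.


translate([215, 183, 0]) cube([47, 70, 1481]);
translate([540, 183, 0]) cube([47, 70, 1481]);
translate([262, 183, 150]) cube([278, 70, 34]);
translate([262, 183, 420]) cube([278, 70, 34]);
translate([262, 183, 690]) cube([278, 70, 34]);
translate([262, 183, 960]) cube([278, 70, 34]);
translate([262, 183, 1230]) cube([278, 70, 34]);


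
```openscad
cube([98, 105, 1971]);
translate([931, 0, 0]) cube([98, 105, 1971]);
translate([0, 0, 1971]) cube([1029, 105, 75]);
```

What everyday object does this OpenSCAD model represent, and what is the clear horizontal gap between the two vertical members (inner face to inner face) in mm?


A door frame. The clear opening width is 833 mm.

Two 1971 mm tall posts with a header on top — a door frame. The left jamb is 98 mm wide at x = 0; the right jamb starts at x = 931. The clear opening is 931 − 98 = 833 mm.


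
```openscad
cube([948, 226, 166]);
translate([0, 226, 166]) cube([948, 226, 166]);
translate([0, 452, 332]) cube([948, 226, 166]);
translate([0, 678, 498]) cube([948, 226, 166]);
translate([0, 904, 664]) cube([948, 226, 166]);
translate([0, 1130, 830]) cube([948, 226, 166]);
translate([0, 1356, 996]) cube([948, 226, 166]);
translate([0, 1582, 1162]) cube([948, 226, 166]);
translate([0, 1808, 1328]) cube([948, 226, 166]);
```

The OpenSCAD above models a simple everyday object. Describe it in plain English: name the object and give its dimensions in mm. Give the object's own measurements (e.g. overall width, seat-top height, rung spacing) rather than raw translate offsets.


A straight staircase of 9 solid steps. Each step is 948 mm wide (x), 226 mm deep (y, the going) and 166 mm tall (the rise). The first step rests on the floor; each subsequent step sits one going further in +y and one rise higher in +z, directly behind and above the previous step with no overlap.


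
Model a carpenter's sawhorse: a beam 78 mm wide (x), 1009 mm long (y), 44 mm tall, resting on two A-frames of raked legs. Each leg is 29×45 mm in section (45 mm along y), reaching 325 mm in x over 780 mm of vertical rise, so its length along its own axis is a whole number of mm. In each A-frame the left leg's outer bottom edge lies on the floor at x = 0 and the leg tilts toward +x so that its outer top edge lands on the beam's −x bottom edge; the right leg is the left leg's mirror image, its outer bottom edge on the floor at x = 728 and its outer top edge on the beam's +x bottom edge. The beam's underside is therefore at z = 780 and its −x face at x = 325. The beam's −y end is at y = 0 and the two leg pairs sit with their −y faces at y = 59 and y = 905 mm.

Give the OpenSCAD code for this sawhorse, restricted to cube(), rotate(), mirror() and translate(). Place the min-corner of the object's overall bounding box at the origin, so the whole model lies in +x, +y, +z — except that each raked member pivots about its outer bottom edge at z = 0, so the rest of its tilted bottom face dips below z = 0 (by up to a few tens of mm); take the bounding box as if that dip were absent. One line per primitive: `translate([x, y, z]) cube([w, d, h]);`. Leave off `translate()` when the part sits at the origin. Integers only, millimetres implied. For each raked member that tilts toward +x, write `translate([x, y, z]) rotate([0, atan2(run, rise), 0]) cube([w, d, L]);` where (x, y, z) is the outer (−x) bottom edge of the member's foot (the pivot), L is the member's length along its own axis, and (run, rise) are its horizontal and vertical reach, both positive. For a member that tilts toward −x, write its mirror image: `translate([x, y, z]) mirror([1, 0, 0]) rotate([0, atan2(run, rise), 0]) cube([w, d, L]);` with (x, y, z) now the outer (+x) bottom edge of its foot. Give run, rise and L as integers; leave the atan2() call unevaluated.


translate([325, 0, 780]) cube([78, 1009, 44]);
translate([0, 59, 0]) rotate([0, atan2(325, 780), 0]) cube([29, 45, 845]);
translate([728, 59, 0]) mirror([1, 0, 0]) rotate([0, atan2(325, 780), 0]) cube([29, 45, 845]);
translate([0, 905, 0]) rotate([0, atan2(325, 780), 0]) cube([29, 45, 845]);
translate([728, 905, 0]) mirror([1, 0, 0]) rotate([0, atan2(325, 780), 0]) cube([29, 45, 845]);


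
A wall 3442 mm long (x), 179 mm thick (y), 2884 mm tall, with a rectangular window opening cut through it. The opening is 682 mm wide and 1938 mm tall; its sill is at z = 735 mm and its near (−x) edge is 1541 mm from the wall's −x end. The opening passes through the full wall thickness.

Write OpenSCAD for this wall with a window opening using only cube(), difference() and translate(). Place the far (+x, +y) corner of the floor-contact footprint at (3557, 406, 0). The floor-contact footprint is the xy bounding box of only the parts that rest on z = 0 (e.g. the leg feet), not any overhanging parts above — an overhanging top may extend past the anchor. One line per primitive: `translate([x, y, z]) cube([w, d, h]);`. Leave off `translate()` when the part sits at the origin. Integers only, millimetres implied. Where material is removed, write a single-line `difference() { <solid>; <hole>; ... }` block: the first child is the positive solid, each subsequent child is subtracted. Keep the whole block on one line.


difference() { translate([115, 227, 0]) cube([3442, 179, 2884]); translate([1656, 227, 735]) cube([682, 179, 1938]); }


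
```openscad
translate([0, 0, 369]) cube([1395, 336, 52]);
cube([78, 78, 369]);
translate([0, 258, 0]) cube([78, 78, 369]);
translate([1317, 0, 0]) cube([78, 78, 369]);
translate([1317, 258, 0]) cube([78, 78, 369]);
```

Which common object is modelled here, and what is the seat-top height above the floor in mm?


A bench. The seat-top height is 421 mm.

A long slab on four corner posts — a bench. The slab sits at z = 369 with thickness 52, so the top is 369 + 52 = 421 mm.


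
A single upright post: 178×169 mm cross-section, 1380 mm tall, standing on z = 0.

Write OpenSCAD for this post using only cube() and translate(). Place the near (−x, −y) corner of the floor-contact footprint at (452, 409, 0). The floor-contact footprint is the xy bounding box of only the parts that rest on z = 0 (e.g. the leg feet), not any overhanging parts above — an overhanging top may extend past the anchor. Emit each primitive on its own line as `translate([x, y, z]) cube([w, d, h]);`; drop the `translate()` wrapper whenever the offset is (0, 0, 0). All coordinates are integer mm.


translate([452, 409, 0]) cube([178, 169, 1380]);


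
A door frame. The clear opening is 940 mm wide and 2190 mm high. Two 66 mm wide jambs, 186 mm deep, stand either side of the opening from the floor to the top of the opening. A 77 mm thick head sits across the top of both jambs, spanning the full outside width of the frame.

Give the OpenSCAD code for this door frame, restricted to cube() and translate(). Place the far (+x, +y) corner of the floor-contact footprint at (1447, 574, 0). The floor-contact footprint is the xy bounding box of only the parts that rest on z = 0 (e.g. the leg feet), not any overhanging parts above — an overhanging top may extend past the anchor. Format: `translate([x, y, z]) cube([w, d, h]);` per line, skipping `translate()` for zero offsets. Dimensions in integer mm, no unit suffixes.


translate([375, 388, 0]) cube([66, 186, 2190]);
translate([1381, 388, 0]) cube([66, 186, 2190]);
translate([375, 388, 2190]) cube([1072, 186, 77]);


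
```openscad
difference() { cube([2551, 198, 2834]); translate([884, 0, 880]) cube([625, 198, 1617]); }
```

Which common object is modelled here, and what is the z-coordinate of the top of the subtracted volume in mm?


A wall with a window opening. The window head height is 2497 mm.

A wall with a rectangular opening subtracted — a window. Sill at z = 880, opening 1617 mm tall, so the head is at 880 + 1617 = 2497 mm.


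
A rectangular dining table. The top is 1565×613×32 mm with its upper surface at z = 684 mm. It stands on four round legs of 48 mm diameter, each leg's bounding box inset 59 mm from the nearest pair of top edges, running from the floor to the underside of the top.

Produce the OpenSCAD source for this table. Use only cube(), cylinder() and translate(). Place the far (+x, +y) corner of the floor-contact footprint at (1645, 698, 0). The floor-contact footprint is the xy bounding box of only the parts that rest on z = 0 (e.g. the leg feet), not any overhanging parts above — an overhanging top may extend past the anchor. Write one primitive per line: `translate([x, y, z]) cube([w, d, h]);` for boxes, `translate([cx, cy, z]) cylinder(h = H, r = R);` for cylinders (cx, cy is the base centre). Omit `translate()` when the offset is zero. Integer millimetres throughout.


// leg_h = 684 - 32 = 652
translate([139, 144, 652]) cube([1565, 613, 32]);
translate([222, 227, 0]) cylinder(h = 652, r = 24);
translate([1621, 227, 0]) cylinder(h = 652, r = 24);
translate([222, 674, 0]) cylinder(h = 652, r = 24);
translate([1621, 674, 0]) cylinder(h = 652, r = 24);


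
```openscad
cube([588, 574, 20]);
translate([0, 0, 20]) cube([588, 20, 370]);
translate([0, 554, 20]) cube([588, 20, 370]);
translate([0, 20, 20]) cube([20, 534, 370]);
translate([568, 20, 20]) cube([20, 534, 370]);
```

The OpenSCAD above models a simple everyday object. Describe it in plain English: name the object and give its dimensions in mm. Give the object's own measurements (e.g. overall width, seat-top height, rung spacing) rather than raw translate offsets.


An open-topped rectangular box: outside dimensions 588×574×390 mm, with a uniform wall and base thickness of 20 mm. The base is a full 588×574 slab on the floor; four walls sit on top of the base. The front and back walls (the −y and +y sides) span the full width; the two side walls fit between them.


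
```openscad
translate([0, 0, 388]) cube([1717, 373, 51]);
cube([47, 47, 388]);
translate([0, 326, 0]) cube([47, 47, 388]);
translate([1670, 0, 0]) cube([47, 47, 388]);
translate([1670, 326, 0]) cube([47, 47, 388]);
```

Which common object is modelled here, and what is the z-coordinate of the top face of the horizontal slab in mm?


A bench. The seat-top height is 439 mm.

A long slab on four corner posts — a bench. The slab sits at z = 388 with thickness 51, so the top is 388 + 51 = 439 mm.


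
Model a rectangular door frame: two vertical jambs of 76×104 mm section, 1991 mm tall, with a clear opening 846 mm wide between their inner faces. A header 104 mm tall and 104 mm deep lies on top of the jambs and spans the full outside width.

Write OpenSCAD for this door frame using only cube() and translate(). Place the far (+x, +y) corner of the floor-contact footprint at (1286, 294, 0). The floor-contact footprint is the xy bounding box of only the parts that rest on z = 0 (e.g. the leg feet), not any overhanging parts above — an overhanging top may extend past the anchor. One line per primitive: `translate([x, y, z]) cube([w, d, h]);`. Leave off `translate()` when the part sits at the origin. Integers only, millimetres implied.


translate([288, 190, 0]) cube([76, 104, 1991]);
translate([1210, 190, 0]) cube([76, 104, 1991]);
translate([288, 190, 1991]) cube([998, 104, 104]);


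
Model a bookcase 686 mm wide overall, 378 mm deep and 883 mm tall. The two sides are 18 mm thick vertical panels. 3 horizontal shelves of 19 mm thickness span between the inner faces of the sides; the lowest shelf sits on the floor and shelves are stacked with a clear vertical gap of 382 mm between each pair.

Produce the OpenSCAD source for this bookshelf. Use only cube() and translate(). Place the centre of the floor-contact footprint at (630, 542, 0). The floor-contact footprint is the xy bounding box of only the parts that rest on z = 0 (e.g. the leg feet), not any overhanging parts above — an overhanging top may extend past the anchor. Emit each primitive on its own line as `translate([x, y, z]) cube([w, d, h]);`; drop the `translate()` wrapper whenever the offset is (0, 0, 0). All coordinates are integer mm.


translate([287, 353, 0]) cube([18, 378, 883]);
translate([955, 353, 0]) cube([18, 378, 883]);
translate([305, 353, 0]) cube([650, 378, 19]);
translate([305, 353, 401]) cube([650, 378, 19]);
translate([305, 353, 802]) cube([650, 378, 19]);


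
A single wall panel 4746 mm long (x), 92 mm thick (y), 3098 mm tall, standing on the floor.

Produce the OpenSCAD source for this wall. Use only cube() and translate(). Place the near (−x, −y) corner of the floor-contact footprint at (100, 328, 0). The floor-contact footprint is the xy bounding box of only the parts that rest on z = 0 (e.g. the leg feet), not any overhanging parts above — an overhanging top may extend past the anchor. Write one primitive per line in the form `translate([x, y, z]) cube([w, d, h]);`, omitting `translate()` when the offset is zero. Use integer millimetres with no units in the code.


translate([100, 328, 0]) cube([4746, 92, 3098]);


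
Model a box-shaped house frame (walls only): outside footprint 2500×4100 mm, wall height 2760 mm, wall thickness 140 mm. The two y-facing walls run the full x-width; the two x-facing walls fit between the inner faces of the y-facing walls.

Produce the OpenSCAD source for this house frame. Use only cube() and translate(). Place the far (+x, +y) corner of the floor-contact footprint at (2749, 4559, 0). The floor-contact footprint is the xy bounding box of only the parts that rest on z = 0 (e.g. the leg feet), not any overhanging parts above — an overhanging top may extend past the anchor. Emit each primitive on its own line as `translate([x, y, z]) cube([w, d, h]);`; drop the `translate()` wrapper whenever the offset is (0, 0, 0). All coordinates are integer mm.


translate([249, 459, 0]) cube([2500, 140, 2760]);
translate([249, 4419, 0]) cube([2500, 140, 2760]);
translate([249, 599, 0]) cube([140, 3820, 2760]);
translate([2609, 599, 0]) cube([140, 3820, 2760]);


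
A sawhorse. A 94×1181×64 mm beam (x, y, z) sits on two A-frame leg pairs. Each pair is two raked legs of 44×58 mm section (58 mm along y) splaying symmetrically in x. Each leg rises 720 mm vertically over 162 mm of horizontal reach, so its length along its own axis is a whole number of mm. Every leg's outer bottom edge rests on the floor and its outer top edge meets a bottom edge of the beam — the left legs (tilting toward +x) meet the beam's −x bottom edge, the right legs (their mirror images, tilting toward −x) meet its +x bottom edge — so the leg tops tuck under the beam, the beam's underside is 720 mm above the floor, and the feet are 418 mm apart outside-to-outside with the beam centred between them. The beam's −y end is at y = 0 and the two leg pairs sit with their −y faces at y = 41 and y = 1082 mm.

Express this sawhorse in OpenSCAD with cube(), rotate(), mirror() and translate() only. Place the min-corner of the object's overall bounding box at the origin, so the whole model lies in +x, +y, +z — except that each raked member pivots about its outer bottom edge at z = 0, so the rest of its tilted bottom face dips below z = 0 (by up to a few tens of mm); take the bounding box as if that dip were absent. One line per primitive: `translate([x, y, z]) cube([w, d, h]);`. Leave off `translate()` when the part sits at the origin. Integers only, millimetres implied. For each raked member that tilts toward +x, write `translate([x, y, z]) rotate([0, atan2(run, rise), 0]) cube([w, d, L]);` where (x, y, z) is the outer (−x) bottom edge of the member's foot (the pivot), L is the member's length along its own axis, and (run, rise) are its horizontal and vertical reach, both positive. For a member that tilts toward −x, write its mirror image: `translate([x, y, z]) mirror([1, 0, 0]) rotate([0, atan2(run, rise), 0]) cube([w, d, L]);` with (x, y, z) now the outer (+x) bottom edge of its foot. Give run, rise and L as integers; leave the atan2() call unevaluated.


translate([162, 0, 720]) cube([94, 1181, 64]);
translate([0, 41, 0]) rotate([0, atan2(162, 720), 0]) cube([44, 58, 738]);
translate([418, 41, 0]) mirror([1, 0, 0]) rotate([0, atan2(162, 720), 0]) cube([44, 58, 738]);
translate([0, 1082, 0]) rotate([0, atan2(162, 720), 0]) cube([44, 58, 738]);
translate([418, 1082, 0]) mirror([1, 0, 0]) rotate([0, atan2(162, 720), 0]) cube([44, 58, 738]);


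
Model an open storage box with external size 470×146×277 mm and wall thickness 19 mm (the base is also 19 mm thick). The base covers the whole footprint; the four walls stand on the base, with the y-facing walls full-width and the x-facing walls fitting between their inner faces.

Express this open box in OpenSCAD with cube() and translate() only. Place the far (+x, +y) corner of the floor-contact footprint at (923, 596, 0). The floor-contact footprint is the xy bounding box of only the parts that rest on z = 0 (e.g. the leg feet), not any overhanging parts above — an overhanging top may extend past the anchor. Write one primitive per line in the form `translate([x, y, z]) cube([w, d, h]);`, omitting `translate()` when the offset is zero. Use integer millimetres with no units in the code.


translate([453, 450, 0]) cube([470, 146, 19]);
translate([453, 450, 19]) cube([470, 19, 258]);
translate([453, 577, 19]) cube([470, 19, 258]);
translate([453, 469, 19]) cube([19, 108, 258]);
translate([904, 469, 19]) cube([19, 108, 258]);


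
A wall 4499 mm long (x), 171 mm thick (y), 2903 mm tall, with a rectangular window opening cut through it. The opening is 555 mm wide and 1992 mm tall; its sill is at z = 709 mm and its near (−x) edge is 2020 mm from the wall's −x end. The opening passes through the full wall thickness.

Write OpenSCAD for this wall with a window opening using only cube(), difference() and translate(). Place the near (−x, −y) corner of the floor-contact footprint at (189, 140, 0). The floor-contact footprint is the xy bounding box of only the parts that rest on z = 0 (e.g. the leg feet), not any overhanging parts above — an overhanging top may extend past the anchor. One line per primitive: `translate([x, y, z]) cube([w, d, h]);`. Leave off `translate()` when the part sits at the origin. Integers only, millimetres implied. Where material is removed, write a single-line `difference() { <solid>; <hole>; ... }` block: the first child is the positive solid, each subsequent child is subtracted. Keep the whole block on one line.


difference() { translate([189, 140, 0]) cube([4499, 171, 2903]); translate([2209, 140, 709]) cube([555, 171, 1992]); }


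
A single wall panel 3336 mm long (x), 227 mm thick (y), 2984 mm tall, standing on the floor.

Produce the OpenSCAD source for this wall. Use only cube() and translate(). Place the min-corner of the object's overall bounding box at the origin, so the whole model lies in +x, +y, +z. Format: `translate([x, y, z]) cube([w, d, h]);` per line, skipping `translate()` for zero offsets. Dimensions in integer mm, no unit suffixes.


cube([3336, 227, 2984]);


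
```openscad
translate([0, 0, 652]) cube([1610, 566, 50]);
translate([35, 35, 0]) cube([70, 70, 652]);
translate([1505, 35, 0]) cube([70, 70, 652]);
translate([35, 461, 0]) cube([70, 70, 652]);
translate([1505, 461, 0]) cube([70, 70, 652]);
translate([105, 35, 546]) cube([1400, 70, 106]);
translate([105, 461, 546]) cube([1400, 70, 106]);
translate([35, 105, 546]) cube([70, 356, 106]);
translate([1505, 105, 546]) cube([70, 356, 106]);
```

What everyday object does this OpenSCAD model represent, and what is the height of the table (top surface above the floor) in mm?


A table. The table height is 702 mm.

A 1610×566×50 slab sits at z = 652 on four 70 mm square posts — a table. The top surface is at 652 + 50 = 702 mm.


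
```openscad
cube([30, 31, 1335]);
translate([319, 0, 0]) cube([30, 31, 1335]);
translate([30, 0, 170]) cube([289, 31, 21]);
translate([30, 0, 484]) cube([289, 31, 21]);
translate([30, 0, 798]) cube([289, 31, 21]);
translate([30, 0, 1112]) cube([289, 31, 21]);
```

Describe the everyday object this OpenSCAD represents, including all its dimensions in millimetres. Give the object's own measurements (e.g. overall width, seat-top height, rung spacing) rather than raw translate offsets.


A straight ladder. Two 30×31 mm vertical rails, 1335 mm tall, stand 349 mm apart (outside-to-outside) with their front faces coplanar on the −y side. 4 rungs, each 31 mm deep and 21 mm tall, span between the inner faces of the rails, front faces flush with the rails. The lowest rung's underside is at z = 170 mm and rungs are spaced 314 mm apart (underside to underside).


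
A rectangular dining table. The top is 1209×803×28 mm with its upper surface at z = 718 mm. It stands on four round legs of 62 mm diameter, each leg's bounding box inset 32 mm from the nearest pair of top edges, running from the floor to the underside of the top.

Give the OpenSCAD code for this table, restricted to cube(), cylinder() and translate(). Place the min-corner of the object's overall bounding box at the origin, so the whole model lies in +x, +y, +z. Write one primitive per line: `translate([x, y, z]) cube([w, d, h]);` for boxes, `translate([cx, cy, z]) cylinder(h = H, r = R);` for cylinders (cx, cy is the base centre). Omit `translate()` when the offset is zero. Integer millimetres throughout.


// leg_h = 718 - 28 = 690
translate([0, 0, 690]) cube([1209, 803, 28]);
translate([63, 63, 0]) cylinder(h = 690, r = 31);
translate([1146, 63, 0]) cylinder(h = 690, r = 31);
translate([63, 740, 0]) cylinder(h = 690, r = 31);
translate([1146, 740, 0]) cylinder(h = 690, r = 31);


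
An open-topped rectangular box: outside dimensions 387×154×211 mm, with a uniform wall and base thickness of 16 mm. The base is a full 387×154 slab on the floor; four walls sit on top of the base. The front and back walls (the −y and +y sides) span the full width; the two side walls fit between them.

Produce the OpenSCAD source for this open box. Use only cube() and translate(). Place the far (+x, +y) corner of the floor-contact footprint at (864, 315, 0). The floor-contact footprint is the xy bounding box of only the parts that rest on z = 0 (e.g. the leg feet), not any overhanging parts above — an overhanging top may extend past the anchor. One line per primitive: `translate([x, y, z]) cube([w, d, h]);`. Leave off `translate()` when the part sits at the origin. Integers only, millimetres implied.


translate([477, 161, 0]) cube([387, 154, 16]);
translate([477, 161, 16]) cube([387, 16, 195]);
translate([477, 299, 16]) cube([387, 16, 195]);
translate([477, 177, 16]) cube([16, 122, 195]);
translate([848, 177, 16]) cube([16, 122, 195]);


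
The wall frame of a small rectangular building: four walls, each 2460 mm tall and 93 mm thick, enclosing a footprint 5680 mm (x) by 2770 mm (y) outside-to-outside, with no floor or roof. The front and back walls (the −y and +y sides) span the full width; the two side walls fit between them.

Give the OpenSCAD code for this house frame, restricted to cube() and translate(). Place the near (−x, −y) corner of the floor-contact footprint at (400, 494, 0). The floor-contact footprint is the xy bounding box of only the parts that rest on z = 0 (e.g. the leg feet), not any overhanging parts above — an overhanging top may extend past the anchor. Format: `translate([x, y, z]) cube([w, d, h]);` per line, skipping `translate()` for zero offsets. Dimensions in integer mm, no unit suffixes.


translate([400, 494, 0]) cube([5680, 93, 2460]);
translate([400, 3171, 0]) cube([5680, 93, 2460]);
translate([400, 587, 0]) cube([93, 2584, 2460]);
translate([5987, 587, 0]) cube([93, 2584, 2460]);


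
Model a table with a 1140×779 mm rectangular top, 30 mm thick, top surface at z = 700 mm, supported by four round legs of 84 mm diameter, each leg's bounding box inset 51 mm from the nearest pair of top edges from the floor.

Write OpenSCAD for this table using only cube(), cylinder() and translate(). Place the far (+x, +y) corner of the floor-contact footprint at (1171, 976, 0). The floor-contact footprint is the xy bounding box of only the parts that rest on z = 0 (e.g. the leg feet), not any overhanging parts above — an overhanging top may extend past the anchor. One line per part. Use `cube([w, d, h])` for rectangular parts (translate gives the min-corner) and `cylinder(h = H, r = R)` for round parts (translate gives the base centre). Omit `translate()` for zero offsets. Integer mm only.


translate([82, 248, 670]) cube([1140, 779, 30]);
translate([175, 341, 0]) cylinder(h = 670, r = 42);
translate([1129, 341, 0]) cylinder(h = 670, r = 42);
translate([175, 934, 0]) cylinder(h = 670, r = 42);
translate([1129, 934, 0]) cylinder(h = 670, r = 42);


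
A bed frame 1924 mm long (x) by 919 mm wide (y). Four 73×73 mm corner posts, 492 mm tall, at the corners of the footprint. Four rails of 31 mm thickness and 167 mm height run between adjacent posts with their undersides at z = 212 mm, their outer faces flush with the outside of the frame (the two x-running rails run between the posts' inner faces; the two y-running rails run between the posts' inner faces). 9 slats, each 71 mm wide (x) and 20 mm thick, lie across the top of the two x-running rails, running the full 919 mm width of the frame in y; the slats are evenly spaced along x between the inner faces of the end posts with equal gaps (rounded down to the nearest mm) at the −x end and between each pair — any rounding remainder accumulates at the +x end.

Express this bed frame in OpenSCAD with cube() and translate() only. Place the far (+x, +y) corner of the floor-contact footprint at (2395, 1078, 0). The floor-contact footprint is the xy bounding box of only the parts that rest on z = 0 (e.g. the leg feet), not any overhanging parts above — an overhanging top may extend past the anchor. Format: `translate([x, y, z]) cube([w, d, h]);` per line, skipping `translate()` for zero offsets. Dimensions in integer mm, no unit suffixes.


translate([471, 159, 0]) cube([73, 73, 492]);
translate([471, 1005, 0]) cube([73, 73, 492]);
translate([2322, 159, 0]) cube([73, 73, 492]);
translate([2322, 1005, 0]) cube([73, 73, 492]);
translate([544, 159, 212]) cube([1778, 31, 167]);
translate([544, 1047, 212]) cube([1778, 31, 167]);
translate([471, 232, 212]) cube([31, 773, 167]);
translate([2364, 232, 212]) cube([31, 773, 167]);
translate([657, 159, 379]) cube([71, 919, 20]);
translate([841, 159, 379]) cube([71, 919, 20]);
translate([1025, 159, 379]) cube([71, 919, 20]);
translate([1209, 159, 379]) cube([71, 919, 20]);
translate([1393, 159, 379]) cube([71, 919, 20]);
translate([1577, 159, 379]) cube([71, 919, 20]);
translate([1761, 159, 379]) cube([71, 919, 20]);
translate([1945, 159, 379]) cube([71, 919, 20]);
translate([2129, 159, 379]) cube([71, 919, 20]);
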